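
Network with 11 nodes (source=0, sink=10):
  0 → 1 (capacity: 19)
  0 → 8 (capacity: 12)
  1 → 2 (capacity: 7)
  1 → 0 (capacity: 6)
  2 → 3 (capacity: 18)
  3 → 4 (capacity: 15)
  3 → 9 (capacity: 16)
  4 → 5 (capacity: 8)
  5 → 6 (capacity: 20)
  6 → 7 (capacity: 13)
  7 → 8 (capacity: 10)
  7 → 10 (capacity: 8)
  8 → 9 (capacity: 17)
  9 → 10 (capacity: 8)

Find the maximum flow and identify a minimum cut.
Max flow = 15, Min cut edges: (1,2), (9,10)

Maximum flow: 15
Minimum cut: (1,2), (9,10)
Partition: S = [0, 1, 8, 9], T = [2, 3, 4, 5, 6, 7, 10]

Max-flow min-cut theorem verified: both equal 15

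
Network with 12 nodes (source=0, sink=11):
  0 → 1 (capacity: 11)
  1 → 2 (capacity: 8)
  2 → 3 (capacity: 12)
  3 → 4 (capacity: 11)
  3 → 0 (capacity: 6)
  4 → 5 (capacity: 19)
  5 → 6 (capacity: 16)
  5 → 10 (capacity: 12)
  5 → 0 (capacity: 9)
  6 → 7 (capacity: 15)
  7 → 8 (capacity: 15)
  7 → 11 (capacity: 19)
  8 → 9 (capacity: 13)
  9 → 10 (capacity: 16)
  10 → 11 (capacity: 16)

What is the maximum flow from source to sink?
Maximum flow = 8

Max flow: 8

Flow assignment:
  0 → 1: 8/11
  1 → 2: 8/8
  2 → 3: 8/12
  3 → 4: 8/11
  4 → 5: 8/19
  5 → 10: 8/12
  10 → 11: 8/16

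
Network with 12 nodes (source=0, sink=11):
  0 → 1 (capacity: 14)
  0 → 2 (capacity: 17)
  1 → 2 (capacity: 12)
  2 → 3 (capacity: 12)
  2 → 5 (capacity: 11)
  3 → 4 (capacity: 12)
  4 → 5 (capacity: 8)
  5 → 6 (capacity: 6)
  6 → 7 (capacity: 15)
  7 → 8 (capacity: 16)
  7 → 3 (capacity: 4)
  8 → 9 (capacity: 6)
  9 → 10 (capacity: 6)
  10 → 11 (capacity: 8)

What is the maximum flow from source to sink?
Maximum flow = 6

Max flow: 6

Flow assignment:
  0 → 1: 6/14
  1 → 2: 6/12
  2 → 3: 6/12
  3 → 4: 6/12
  4 → 5: 6/8
  5 → 6: 6/6
  6 → 7: 6/15
  7 → 8: 6/16
  8 → 9: 6/6
  9 → 10: 6/6
  10 → 11: 6/8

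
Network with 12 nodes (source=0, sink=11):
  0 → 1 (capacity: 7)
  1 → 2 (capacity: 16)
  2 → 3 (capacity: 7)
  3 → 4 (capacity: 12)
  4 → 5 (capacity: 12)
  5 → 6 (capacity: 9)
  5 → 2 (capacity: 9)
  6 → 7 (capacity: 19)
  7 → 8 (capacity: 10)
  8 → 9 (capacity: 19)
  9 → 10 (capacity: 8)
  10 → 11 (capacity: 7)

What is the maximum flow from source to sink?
Maximum flow = 7

Max flow: 7

Flow assignment:
  0 → 1: 7/7
  1 → 2: 7/16
  2 → 3: 7/7
  3 → 4: 7/12
  4 → 5: 7/12
  5 → 6: 7/9
  6 → 7: 7/19
  7 → 8: 7/10
  8 → 9: 7/19
  9 → 10: 7/8
  10 → 11: 7/7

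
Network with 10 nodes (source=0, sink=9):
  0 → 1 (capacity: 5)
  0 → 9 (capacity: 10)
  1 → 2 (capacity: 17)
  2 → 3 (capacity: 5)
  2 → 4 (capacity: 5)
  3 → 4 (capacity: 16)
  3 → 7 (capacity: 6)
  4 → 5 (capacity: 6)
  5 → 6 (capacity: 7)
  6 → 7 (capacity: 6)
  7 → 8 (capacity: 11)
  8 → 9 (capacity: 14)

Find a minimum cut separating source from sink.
Min cut value = 15, edges: (0,1), (0,9)

Min cut value: 15
Partition: S = [0], T = [1, 2, 3, 4, 5, 6, 7, 8, 9]
Cut edges: (0,1), (0,9)

By max-flow min-cut theorem, max flow = min cut = 15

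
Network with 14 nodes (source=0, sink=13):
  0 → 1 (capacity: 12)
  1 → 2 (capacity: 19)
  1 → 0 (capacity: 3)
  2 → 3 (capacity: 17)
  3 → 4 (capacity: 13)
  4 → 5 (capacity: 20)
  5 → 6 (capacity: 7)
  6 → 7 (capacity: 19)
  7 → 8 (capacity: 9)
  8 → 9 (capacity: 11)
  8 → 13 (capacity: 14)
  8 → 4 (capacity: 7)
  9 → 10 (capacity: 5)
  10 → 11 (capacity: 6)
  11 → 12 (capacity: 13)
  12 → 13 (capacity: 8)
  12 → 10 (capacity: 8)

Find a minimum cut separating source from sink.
Min cut value = 7, edges: (5,6)

Min cut value: 7
Partition: S = [0, 1, 2, 3, 4, 5], T = [6, 7, 8, 9, 10, 11, 12, 13]
Cut edges: (5,6)

By max-flow min-cut theorem, max flow = min cut = 7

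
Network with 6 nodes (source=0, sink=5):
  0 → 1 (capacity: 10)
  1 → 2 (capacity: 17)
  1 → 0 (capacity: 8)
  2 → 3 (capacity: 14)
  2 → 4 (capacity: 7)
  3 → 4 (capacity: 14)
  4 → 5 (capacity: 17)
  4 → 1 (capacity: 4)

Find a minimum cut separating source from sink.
Min cut value = 10, edges: (0,1)

Min cut value: 10
Partition: S = [0], T = [1, 2, 3, 4, 5]
Cut edges: (0,1)

By max-flow min-cut theorem, max flow = min cut = 10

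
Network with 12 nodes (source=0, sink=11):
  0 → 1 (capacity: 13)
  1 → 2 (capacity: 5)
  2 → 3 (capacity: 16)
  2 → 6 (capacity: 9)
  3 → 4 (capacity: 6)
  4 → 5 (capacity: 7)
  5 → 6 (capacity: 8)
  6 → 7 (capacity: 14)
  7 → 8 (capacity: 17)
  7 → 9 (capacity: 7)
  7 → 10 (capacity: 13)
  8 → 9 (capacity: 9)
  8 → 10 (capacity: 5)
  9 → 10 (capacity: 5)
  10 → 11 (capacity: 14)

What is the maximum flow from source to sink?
Maximum flow = 5

Max flow: 5

Flow assignment:
  0 → 1: 5/13
  1 → 2: 5/5
  2 → 6: 5/9
  6 → 7: 5/14
  7 → 10: 5/13
  10 → 11: 5/14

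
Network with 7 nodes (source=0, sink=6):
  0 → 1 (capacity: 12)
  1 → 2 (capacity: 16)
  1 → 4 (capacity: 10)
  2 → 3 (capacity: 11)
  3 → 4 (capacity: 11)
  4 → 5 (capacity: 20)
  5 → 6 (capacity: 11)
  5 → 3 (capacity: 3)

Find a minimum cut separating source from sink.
Min cut value = 11, edges: (5,6)

Min cut value: 11
Partition: S = [0, 1, 2, 3, 4, 5], T = [6]
Cut edges: (5,6)

By max-flow min-cut theorem, max flow = min cut = 11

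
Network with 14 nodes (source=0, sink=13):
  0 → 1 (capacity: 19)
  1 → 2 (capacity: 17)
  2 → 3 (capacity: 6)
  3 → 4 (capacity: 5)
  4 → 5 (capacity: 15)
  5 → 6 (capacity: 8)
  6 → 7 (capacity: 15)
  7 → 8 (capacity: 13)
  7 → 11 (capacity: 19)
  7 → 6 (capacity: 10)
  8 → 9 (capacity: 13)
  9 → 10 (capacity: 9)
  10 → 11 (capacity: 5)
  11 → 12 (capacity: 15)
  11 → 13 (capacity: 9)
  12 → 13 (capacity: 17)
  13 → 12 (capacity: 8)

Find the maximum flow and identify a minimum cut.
Max flow = 5, Min cut edges: (3,4)

Maximum flow: 5
Minimum cut: (3,4)
Partition: S = [0, 1, 2, 3], T = [4, 5, 6, 7, 8, 9, 10, 11, 12, 13]

Max-flow min-cut theorem verified: both equal 5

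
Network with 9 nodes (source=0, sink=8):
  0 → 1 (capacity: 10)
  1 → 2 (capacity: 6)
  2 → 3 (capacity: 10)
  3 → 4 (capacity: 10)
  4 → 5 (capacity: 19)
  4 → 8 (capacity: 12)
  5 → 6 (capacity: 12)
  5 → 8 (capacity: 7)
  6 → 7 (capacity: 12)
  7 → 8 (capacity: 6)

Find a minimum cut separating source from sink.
Min cut value = 6, edges: (1,2)

Min cut value: 6
Partition: S = [0, 1], T = [2, 3, 4, 5, 6, 7, 8]
Cut edges: (1,2)

By max-flow min-cut theorem, max flow = min cut = 6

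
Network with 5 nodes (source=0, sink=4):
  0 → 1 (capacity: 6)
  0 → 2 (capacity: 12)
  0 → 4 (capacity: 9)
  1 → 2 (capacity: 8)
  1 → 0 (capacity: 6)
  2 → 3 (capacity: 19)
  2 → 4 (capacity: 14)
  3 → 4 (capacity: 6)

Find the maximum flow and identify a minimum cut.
Max flow = 27, Min cut edges: (0,1), (0,2), (0,4)

Maximum flow: 27
Minimum cut: (0,1), (0,2), (0,4)
Partition: S = [0], T = [1, 2, 3, 4]

Max-flow min-cut theorem verified: both equal 27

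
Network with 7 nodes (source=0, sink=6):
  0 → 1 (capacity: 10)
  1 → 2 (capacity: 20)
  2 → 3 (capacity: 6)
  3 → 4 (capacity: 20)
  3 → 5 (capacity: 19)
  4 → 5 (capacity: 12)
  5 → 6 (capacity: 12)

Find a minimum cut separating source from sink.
Min cut value = 6, edges: (2,3)

Min cut value: 6
Partition: S = [0, 1, 2], T = [3, 4, 5, 6]
Cut edges: (2,3)

By max-flow min-cut theorem, max flow = min cut = 6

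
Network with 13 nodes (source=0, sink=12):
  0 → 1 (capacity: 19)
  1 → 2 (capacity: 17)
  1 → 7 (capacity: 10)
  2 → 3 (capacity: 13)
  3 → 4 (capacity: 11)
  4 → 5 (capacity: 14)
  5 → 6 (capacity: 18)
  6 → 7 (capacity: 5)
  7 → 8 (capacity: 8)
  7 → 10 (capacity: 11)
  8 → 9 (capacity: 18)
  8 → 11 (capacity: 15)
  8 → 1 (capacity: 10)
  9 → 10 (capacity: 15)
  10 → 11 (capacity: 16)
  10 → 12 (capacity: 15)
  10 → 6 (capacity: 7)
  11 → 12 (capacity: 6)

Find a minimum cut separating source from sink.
Min cut value = 15, edges: (1,7), (6,7)

Min cut value: 15
Partition: S = [0, 1, 2, 3, 4, 5, 6], T = [7, 8, 9, 10, 11, 12]
Cut edges: (1,7), (6,7)

By max-flow min-cut theorem, max flow = min cut = 15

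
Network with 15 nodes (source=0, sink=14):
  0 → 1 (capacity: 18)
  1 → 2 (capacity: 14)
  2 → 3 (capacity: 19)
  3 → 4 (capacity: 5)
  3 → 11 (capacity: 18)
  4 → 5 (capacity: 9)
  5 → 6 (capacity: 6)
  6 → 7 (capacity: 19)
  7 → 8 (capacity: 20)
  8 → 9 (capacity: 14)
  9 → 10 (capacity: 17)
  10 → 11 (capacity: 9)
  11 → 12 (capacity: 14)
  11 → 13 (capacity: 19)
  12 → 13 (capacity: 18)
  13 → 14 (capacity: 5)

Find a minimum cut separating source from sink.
Min cut value = 5, edges: (13,14)

Min cut value: 5
Partition: S = [0, 1, 2, 3, 4, 5, 6, 7, 8, 9, 10, 11, 12, 13], T = [14]
Cut edges: (13,14)

By max-flow min-cut theorem, max flow = min cut = 5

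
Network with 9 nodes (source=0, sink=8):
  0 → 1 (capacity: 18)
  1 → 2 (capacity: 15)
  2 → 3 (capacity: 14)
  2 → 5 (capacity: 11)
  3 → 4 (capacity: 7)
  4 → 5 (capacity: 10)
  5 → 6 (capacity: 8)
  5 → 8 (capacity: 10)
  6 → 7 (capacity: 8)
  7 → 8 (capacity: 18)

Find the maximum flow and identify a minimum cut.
Max flow = 15, Min cut edges: (1,2)

Maximum flow: 15
Minimum cut: (1,2)
Partition: S = [0, 1], T = [2, 3, 4, 5, 6, 7, 8]

Max-flow min-cut theorem verified: both equal 15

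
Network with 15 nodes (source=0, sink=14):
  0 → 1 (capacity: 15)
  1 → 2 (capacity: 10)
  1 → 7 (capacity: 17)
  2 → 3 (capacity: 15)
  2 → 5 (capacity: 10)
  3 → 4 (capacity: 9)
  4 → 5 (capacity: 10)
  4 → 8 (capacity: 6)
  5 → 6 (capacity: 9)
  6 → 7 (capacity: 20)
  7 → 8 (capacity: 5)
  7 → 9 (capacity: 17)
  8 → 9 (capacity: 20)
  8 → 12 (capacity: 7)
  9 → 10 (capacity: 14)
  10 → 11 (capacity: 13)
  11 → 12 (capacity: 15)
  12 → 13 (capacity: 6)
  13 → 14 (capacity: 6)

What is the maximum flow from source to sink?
Maximum flow = 6

Max flow: 6

Flow assignment:
  0 → 1: 6/15
  1 → 2: 6/10
  2 → 3: 6/15
  3 → 4: 6/9
  4 → 8: 6/6
  8 → 9: 6/20
  9 → 10: 6/14
  10 → 11: 6/13
  11 → 12: 6/15
  12 → 13: 6/6
  13 → 14: 6/6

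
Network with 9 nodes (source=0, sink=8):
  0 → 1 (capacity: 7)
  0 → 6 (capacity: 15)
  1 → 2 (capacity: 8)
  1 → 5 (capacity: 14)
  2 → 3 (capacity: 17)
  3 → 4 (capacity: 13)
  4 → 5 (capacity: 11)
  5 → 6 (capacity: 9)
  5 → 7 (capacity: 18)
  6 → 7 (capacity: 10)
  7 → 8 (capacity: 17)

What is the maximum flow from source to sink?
Maximum flow = 17

Max flow: 17

Flow assignment:
  0 → 1: 7/7
  0 → 6: 10/15
  1 → 5: 7/14
  5 → 7: 7/18
  6 → 7: 10/10
  7 → 8: 17/17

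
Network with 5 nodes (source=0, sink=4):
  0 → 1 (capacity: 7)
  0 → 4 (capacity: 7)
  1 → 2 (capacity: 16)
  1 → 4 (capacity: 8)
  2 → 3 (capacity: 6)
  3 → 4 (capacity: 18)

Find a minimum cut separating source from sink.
Min cut value = 14, edges: (0,1), (0,4)

Min cut value: 14
Partition: S = [0], T = [1, 2, 3, 4]
Cut edges: (0,1), (0,4)

By max-flow min-cut theorem, max flow = min cut = 14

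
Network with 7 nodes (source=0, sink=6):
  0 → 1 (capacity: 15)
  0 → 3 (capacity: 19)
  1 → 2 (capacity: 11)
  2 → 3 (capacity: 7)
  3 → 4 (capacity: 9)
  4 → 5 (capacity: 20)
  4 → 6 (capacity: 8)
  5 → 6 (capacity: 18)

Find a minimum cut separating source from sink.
Min cut value = 9, edges: (3,4)

Min cut value: 9
Partition: S = [0, 1, 2, 3], T = [4, 5, 6]
Cut edges: (3,4)

By max-flow min-cut theorem, max flow = min cut = 9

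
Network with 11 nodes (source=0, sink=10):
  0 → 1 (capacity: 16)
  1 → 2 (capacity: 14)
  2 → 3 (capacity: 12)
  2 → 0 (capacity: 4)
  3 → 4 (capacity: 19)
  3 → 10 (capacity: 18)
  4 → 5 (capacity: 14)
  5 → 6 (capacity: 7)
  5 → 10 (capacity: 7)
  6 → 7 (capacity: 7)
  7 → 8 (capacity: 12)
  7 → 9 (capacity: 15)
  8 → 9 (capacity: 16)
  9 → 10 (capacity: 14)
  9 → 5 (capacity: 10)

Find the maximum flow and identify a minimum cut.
Max flow = 12, Min cut edges: (2,3)

Maximum flow: 12
Minimum cut: (2,3)
Partition: S = [0, 1, 2], T = [3, 4, 5, 6, 7, 8, 9, 10]

Max-flow min-cut theorem verified: both equal 12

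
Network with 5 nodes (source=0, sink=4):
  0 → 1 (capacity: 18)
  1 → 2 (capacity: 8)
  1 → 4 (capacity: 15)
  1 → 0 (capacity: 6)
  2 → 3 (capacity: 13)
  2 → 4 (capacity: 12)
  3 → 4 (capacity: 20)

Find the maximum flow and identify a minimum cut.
Max flow = 18, Min cut edges: (0,1)

Maximum flow: 18
Minimum cut: (0,1)
Partition: S = [0], T = [1, 2, 3, 4]

Max-flow min-cut theorem verified: both equal 18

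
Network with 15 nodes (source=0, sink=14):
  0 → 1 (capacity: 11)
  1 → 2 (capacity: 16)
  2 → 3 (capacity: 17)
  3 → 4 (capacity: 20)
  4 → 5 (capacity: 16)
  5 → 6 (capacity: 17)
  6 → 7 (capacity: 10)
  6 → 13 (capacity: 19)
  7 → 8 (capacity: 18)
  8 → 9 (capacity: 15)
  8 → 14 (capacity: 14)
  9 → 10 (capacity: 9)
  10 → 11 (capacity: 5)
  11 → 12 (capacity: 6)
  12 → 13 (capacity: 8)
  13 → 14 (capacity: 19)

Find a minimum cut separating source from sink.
Min cut value = 11, edges: (0,1)

Min cut value: 11
Partition: S = [0], T = [1, 2, 3, 4, 5, 6, 7, 8, 9, 10, 11, 12, 13, 14]
Cut edges: (0,1)

By max-flow min-cut theorem, max flow = min cut = 11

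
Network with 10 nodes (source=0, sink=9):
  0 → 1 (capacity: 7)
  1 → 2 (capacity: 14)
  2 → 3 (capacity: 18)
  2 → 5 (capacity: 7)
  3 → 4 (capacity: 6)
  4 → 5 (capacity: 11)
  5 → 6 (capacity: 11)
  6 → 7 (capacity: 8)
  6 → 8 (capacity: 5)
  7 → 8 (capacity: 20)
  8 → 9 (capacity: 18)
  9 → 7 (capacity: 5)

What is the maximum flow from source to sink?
Maximum flow = 7

Max flow: 7

Flow assignment:
  0 → 1: 7/7
  1 → 2: 7/14
  2 → 5: 7/7
  5 → 6: 7/11
  6 → 7: 2/8
  6 → 8: 5/5
  7 → 8: 2/20
  8 → 9: 7/18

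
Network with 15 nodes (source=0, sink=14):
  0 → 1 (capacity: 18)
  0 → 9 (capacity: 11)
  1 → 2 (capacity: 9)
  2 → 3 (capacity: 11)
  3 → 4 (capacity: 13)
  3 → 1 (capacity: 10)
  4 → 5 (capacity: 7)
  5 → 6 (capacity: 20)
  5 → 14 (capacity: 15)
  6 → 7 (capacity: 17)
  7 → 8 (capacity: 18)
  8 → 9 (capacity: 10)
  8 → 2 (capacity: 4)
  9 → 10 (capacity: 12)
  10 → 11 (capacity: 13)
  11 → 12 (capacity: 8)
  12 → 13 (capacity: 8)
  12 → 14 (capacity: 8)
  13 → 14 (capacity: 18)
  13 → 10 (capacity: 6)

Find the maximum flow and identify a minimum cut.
Max flow = 15, Min cut edges: (4,5), (11,12)

Maximum flow: 15
Minimum cut: (4,5), (11,12)
Partition: S = [0, 1, 2, 3, 4, 6, 7, 8, 9, 10, 11], T = [5, 12, 13, 14]

Max-flow min-cut theorem verified: both equal 15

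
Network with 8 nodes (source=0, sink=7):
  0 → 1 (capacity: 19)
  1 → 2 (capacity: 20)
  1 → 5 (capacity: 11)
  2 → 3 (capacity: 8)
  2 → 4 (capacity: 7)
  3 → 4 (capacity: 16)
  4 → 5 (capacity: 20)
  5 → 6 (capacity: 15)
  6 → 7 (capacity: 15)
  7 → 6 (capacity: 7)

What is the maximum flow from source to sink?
Maximum flow = 15

Max flow: 15

Flow assignment:
  0 → 1: 15/19
  1 → 2: 8/20
  1 → 5: 7/11
  2 → 3: 1/8
  2 → 4: 7/7
  3 → 4: 1/16
  4 → 5: 8/20
  5 → 6: 15/15
  6 → 7: 15/15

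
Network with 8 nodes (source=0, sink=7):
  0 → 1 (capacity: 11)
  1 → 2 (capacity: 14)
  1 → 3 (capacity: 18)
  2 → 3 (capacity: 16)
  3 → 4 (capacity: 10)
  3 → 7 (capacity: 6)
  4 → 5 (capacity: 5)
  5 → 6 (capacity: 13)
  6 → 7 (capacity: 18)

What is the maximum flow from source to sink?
Maximum flow = 11

Max flow: 11

Flow assignment:
  0 → 1: 11/11
  1 → 3: 11/18
  3 → 4: 5/10
  3 → 7: 6/6
  4 → 5: 5/5
  5 → 6: 5/13
  6 → 7: 5/18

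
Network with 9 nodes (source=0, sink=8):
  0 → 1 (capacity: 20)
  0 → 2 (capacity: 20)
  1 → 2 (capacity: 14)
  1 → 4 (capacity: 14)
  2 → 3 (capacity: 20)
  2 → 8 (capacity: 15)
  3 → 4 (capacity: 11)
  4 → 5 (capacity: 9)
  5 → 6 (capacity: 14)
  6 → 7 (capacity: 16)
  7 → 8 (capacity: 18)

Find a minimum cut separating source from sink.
Min cut value = 24, edges: (2,8), (4,5)

Min cut value: 24
Partition: S = [0, 1, 2, 3, 4], T = [5, 6, 7, 8]
Cut edges: (2,8), (4,5)

By max-flow min-cut theorem, max flow = min cut = 24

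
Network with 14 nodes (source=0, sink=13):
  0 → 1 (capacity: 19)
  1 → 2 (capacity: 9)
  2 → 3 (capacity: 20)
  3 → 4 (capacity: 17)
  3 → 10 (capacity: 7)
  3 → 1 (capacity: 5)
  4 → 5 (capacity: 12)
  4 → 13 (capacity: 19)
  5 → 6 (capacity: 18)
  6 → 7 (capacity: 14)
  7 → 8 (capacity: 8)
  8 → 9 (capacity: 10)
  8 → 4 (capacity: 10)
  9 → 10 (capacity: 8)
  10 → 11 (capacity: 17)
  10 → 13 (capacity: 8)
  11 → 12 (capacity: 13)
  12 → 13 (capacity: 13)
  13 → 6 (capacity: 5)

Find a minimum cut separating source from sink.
Min cut value = 9, edges: (1,2)

Min cut value: 9
Partition: S = [0, 1], T = [2, 3, 4, 5, 6, 7, 8, 9, 10, 11, 12, 13]
Cut edges: (1,2)

By max-flow min-cut theorem, max flow = min cut = 9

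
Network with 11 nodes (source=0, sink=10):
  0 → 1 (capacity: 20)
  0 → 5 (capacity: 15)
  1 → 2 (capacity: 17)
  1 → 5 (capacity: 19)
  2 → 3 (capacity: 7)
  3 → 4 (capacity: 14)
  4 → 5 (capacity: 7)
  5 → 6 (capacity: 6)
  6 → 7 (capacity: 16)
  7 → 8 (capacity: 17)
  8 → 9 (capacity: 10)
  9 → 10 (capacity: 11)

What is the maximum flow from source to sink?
Maximum flow = 6

Max flow: 6

Flow assignment:
  0 → 1: 6/20
  1 → 2: 1/17
  1 → 5: 5/19
  2 → 3: 1/7
  3 → 4: 1/14
  4 → 5: 1/7
  5 → 6: 6/6
  6 → 7: 6/16
  7 → 8: 6/17
  8 → 9: 6/10
  9 → 10: 6/11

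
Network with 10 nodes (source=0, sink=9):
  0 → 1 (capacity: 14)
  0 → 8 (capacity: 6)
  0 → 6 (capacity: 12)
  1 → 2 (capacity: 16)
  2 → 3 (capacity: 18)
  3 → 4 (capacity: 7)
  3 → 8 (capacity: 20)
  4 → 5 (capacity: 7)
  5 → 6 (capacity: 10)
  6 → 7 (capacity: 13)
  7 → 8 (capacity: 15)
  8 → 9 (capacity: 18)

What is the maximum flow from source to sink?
Maximum flow = 18

Max flow: 18

Flow assignment:
  0 → 1: 6/14
  0 → 6: 12/12
  1 → 2: 6/16
  2 → 3: 6/18
  3 → 8: 6/20
  6 → 7: 12/13
  7 → 8: 12/15
  8 → 9: 18/18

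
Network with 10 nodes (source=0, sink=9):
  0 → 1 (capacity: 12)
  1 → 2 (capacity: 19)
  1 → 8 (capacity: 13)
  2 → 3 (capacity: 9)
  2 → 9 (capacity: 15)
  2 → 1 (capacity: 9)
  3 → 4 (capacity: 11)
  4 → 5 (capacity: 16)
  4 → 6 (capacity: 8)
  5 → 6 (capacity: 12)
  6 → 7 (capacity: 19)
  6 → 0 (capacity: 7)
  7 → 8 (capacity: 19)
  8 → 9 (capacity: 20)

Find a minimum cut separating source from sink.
Min cut value = 12, edges: (0,1)

Min cut value: 12
Partition: S = [0], T = [1, 2, 3, 4, 5, 6, 7, 8, 9]
Cut edges: (0,1)

By max-flow min-cut theorem, max flow = min cut = 12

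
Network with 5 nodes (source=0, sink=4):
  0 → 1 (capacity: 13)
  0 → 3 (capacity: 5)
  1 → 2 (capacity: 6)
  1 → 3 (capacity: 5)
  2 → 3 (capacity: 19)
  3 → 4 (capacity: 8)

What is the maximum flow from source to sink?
Maximum flow = 8

Max flow: 8

Flow assignment:
  0 → 1: 8/13
  1 → 2: 6/6
  1 → 3: 2/5
  2 → 3: 6/19
  3 → 4: 8/8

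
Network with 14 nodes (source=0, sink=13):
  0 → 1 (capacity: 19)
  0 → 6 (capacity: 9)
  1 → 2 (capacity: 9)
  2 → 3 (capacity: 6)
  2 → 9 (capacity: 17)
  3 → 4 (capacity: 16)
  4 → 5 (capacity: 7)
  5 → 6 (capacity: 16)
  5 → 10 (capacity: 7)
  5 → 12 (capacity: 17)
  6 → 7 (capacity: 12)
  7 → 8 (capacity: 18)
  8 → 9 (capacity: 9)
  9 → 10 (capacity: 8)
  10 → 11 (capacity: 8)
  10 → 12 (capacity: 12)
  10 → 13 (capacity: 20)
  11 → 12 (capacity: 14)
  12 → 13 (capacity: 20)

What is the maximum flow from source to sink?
Maximum flow = 14

Max flow: 14

Flow assignment:
  0 → 1: 6/19
  0 → 6: 8/9
  1 → 2: 6/9
  2 → 3: 6/6
  3 → 4: 6/16
  4 → 5: 6/7
  5 → 10: 6/7
  6 → 7: 8/12
  7 → 8: 8/18
  8 → 9: 8/9
  9 → 10: 8/8
  10 → 13: 14/20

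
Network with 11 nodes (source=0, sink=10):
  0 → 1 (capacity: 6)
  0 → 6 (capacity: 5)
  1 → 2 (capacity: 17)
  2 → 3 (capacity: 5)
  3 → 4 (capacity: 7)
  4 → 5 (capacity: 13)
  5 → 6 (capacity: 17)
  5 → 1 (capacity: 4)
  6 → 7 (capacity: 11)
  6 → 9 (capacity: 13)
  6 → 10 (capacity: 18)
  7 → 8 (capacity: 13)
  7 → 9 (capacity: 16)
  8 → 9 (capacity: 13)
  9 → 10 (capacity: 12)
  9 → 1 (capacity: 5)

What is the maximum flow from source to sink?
Maximum flow = 10

Max flow: 10

Flow assignment:
  0 → 1: 5/6
  0 → 6: 5/5
  1 → 2: 5/17
  2 → 3: 5/5
  3 → 4: 5/7
  4 → 5: 5/13
  5 → 6: 5/17
  6 → 10: 10/18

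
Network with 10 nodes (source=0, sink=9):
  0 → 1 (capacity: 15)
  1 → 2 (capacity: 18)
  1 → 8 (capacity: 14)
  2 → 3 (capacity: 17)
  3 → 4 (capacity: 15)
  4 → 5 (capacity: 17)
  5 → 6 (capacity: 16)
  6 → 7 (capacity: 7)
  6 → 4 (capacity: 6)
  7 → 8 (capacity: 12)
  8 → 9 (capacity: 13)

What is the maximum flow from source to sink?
Maximum flow = 13

Max flow: 13

Flow assignment:
  0 → 1: 13/15
  1 → 2: 1/18
  1 → 8: 12/14
  2 → 3: 1/17
  3 → 4: 1/15
  4 → 5: 1/17
  5 → 6: 1/16
  6 → 7: 1/7
  7 → 8: 1/12
  8 → 9: 13/13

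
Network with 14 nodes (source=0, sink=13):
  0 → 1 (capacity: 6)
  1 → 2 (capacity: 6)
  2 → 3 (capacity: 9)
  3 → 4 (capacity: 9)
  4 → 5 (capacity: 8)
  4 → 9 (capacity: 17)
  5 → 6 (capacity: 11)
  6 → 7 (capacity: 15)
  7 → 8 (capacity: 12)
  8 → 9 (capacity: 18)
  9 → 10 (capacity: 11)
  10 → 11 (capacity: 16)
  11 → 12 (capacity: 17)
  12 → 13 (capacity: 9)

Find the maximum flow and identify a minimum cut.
Max flow = 6, Min cut edges: (1,2)

Maximum flow: 6
Minimum cut: (1,2)
Partition: S = [0, 1], T = [2, 3, 4, 5, 6, 7, 8, 9, 10, 11, 12, 13]

Max-flow min-cut theorem verified: both equal 6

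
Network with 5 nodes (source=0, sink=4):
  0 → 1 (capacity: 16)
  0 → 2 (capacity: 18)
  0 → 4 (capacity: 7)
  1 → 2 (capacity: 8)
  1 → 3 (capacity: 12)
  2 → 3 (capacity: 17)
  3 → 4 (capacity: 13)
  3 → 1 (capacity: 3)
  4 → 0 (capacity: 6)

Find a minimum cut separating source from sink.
Min cut value = 20, edges: (0,4), (3,4)

Min cut value: 20
Partition: S = [0, 1, 2, 3], T = [4]
Cut edges: (0,4), (3,4)

By max-flow min-cut theorem, max flow = min cut = 20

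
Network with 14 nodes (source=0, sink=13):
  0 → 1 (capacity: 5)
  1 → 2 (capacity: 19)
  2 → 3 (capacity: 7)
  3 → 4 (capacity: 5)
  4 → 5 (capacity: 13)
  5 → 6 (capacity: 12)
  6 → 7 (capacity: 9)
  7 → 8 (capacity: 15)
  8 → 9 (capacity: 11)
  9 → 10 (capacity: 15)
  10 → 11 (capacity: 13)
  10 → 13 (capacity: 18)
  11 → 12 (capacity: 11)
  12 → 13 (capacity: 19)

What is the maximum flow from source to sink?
Maximum flow = 5

Max flow: 5

Flow assignment:
  0 → 1: 5/5
  1 → 2: 5/19
  2 → 3: 5/7
  3 → 4: 5/5
  4 → 5: 5/13
  5 → 6: 5/12
  6 → 7: 5/9
  7 → 8: 5/15
  8 → 9: 5/11
  9 → 10: 5/15
  10 → 13: 5/18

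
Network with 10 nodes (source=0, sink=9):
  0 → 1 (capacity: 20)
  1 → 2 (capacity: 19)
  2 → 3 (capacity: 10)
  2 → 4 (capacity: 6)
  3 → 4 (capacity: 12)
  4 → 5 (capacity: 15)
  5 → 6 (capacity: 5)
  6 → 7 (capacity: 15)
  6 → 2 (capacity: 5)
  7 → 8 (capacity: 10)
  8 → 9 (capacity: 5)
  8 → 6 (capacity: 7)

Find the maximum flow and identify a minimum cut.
Max flow = 5, Min cut edges: (8,9)

Maximum flow: 5
Minimum cut: (8,9)
Partition: S = [0, 1, 2, 3, 4, 5, 6, 7, 8], T = [9]

Max-flow min-cut theorem verified: both equal 5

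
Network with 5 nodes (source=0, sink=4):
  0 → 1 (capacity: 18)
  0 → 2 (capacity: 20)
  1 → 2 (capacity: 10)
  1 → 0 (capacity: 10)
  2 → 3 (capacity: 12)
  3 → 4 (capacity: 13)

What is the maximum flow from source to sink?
Maximum flow = 12

Max flow: 12

Flow assignment:
  0 → 1: 10/18
  0 → 2: 2/20
  1 → 2: 10/10
  2 → 3: 12/12
  3 → 4: 12/13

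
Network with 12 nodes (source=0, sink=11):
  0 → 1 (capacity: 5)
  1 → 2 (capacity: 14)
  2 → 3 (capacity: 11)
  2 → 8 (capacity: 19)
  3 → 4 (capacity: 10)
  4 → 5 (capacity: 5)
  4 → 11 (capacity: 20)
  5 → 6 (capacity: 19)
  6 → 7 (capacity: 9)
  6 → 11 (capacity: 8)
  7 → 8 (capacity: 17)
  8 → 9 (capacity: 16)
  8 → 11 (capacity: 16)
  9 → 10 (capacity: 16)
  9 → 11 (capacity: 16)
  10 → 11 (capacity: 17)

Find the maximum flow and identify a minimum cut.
Max flow = 5, Min cut edges: (0,1)

Maximum flow: 5
Minimum cut: (0,1)
Partition: S = [0], T = [1, 2, 3, 4, 5, 6, 7, 8, 9, 10, 11]

Max-flow min-cut theorem verified: both equal 5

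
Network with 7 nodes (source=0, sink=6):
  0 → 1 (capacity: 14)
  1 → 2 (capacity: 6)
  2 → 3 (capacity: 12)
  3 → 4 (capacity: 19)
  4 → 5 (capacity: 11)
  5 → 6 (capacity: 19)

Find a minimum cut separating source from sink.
Min cut value = 6, edges: (1,2)

Min cut value: 6
Partition: S = [0, 1], T = [2, 3, 4, 5, 6]
Cut edges: (1,2)

By max-flow min-cut theorem, max flow = min cut = 6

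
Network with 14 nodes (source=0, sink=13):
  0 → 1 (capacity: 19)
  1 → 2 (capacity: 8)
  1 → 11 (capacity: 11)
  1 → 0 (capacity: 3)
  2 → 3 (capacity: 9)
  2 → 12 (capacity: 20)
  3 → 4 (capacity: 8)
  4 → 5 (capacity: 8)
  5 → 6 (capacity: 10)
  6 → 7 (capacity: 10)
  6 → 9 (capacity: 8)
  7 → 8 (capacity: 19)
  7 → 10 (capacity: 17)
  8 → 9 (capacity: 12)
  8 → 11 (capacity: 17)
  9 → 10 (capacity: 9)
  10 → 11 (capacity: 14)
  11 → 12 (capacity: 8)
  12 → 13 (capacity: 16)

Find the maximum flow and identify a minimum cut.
Max flow = 16, Min cut edges: (12,13)

Maximum flow: 16
Minimum cut: (12,13)
Partition: S = [0, 1, 2, 3, 4, 5, 6, 7, 8, 9, 10, 11, 12], T = [13]

Max-flow min-cut theorem verified: both equal 16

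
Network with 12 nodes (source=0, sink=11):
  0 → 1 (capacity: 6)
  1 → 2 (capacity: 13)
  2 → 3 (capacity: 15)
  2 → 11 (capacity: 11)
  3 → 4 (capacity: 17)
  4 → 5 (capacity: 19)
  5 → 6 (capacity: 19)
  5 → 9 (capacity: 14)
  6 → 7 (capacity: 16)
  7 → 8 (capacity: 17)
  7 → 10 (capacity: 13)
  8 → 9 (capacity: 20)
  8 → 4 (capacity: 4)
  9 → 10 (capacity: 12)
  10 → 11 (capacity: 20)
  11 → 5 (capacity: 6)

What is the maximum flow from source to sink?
Maximum flow = 6

Max flow: 6

Flow assignment:
  0 → 1: 6/6
  1 → 2: 6/13
  2 → 11: 6/11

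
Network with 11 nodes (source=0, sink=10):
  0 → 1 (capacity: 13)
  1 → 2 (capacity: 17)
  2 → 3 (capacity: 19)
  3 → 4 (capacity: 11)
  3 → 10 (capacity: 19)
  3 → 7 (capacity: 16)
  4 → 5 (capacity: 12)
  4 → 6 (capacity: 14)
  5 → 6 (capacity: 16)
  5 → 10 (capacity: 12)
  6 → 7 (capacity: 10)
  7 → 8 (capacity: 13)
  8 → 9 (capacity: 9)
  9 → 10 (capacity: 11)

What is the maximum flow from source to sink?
Maximum flow = 13

Max flow: 13

Flow assignment:
  0 → 1: 13/13
  1 → 2: 13/17
  2 → 3: 13/19
  3 → 10: 13/19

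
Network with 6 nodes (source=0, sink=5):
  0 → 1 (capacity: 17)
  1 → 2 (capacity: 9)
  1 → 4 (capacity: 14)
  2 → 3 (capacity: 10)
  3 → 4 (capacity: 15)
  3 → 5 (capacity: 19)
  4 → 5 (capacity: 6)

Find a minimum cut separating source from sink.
Min cut value = 15, edges: (1,2), (4,5)

Min cut value: 15
Partition: S = [0, 1, 4], T = [2, 3, 5]
Cut edges: (1,2), (4,5)

By max-flow min-cut theorem, max flow = min cut = 15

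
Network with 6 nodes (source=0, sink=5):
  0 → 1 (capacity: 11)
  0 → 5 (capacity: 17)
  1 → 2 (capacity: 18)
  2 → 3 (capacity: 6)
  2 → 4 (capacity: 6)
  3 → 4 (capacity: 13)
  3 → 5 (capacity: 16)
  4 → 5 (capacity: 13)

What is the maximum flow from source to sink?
Maximum flow = 28

Max flow: 28

Flow assignment:
  0 → 1: 11/11
  0 → 5: 17/17
  1 → 2: 11/18
  2 → 3: 6/6
  2 → 4: 5/6
  3 → 5: 6/16
  4 → 5: 5/13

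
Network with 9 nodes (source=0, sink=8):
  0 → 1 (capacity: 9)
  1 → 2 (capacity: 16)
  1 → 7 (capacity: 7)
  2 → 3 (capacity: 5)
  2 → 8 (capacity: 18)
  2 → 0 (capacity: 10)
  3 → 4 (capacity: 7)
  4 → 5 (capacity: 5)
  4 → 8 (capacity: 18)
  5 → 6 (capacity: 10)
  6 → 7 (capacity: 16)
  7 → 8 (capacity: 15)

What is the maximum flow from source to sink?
Maximum flow = 9

Max flow: 9

Flow assignment:
  0 → 1: 9/9
  1 → 2: 9/16
  2 → 8: 9/18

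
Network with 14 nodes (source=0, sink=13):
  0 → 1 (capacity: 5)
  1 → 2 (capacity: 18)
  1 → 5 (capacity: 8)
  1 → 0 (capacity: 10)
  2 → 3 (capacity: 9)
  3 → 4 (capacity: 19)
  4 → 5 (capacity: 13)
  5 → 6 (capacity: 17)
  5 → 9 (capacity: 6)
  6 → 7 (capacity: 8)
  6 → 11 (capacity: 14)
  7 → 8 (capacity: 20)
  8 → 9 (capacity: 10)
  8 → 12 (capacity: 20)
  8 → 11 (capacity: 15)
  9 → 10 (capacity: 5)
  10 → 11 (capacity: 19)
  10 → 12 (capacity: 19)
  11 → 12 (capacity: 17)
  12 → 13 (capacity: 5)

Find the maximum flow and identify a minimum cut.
Max flow = 5, Min cut edges: (12,13)

Maximum flow: 5
Minimum cut: (12,13)
Partition: S = [0, 1, 2, 3, 4, 5, 6, 7, 8, 9, 10, 11, 12], T = [13]

Max-flow min-cut theorem verified: both equal 5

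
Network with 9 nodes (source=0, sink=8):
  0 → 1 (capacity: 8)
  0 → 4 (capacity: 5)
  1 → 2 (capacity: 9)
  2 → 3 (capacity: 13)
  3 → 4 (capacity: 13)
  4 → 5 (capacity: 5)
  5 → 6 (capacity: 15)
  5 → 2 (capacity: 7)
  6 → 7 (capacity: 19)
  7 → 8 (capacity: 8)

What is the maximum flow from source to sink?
Maximum flow = 5

Max flow: 5

Flow assignment:
  0 → 1: 5/8
  1 → 2: 5/9
  2 → 3: 5/13
  3 → 4: 5/13
  4 → 5: 5/5
  5 → 6: 5/15
  6 → 7: 5/19
  7 → 8: 5/8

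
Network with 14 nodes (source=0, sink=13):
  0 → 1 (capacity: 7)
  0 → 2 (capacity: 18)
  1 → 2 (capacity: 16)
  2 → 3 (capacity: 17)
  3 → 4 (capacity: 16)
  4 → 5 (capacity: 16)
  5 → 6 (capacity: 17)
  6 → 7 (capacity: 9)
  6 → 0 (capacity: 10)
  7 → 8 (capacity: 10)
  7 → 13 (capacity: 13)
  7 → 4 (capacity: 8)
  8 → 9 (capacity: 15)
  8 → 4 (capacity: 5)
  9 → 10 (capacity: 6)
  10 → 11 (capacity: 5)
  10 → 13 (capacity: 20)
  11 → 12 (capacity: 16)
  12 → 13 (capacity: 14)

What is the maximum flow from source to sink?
Maximum flow = 9

Max flow: 9

Flow assignment:
  0 → 2: 16/18
  2 → 3: 16/17
  3 → 4: 16/16
  4 → 5: 16/16
  5 → 6: 16/17
  6 → 7: 9/9
  6 → 0: 7/10
  7 → 13: 9/13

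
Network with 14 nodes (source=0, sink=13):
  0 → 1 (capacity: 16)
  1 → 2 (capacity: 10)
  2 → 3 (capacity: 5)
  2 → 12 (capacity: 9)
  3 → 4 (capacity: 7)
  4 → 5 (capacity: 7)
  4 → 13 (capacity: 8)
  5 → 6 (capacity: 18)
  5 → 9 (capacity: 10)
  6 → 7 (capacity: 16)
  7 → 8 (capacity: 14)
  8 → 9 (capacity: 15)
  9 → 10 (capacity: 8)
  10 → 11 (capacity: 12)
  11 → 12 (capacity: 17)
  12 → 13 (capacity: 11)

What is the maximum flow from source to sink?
Maximum flow = 10

Max flow: 10

Flow assignment:
  0 → 1: 10/16
  1 → 2: 10/10
  2 → 3: 1/5
  2 → 12: 9/9
  3 → 4: 1/7
  4 → 13: 1/8
  12 → 13: 9/11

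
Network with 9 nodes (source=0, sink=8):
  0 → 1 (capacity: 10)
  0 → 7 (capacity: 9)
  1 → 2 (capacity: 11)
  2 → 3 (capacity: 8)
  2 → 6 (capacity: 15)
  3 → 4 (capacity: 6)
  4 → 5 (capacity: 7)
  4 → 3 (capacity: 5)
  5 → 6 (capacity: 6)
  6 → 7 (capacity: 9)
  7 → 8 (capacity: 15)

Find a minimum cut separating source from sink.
Min cut value = 15, edges: (7,8)

Min cut value: 15
Partition: S = [0, 1, 2, 3, 4, 5, 6, 7], T = [8]
Cut edges: (7,8)

By max-flow min-cut theorem, max flow = min cut = 15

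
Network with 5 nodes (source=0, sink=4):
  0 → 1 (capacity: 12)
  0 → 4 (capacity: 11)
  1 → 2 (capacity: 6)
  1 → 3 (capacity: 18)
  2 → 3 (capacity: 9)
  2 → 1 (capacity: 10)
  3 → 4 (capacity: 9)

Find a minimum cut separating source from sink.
Min cut value = 20, edges: (0,4), (3,4)

Min cut value: 20
Partition: S = [0, 1, 2, 3], T = [4]
Cut edges: (0,4), (3,4)

By max-flow min-cut theorem, max flow = min cut = 20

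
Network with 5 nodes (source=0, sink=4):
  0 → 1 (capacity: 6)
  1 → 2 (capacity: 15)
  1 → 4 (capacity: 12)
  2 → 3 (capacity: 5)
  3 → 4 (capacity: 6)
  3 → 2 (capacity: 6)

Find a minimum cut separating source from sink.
Min cut value = 6, edges: (0,1)

Min cut value: 6
Partition: S = [0], T = [1, 2, 3, 4]
Cut edges: (0,1)

By max-flow min-cut theorem, max flow = min cut = 6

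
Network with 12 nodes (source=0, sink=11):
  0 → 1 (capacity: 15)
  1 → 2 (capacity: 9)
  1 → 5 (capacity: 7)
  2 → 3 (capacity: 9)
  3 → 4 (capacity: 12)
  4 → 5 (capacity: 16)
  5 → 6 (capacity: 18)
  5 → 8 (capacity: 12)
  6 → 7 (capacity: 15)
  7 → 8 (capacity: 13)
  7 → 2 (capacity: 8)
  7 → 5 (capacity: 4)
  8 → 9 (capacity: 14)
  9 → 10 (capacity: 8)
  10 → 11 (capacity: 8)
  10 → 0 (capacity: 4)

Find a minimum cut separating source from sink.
Min cut value = 8, edges: (10,11)

Min cut value: 8
Partition: S = [0, 1, 2, 3, 4, 5, 6, 7, 8, 9, 10], T = [11]
Cut edges: (10,11)

By max-flow min-cut theorem, max flow = min cut = 8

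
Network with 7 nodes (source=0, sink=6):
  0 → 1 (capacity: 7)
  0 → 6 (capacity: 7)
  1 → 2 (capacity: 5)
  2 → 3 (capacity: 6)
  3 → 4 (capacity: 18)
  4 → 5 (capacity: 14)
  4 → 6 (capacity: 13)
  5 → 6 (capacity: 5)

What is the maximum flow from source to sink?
Maximum flow = 12

Max flow: 12

Flow assignment:
  0 → 1: 5/7
  0 → 6: 7/7
  1 → 2: 5/5
  2 → 3: 5/6
  3 → 4: 5/18
  4 → 6: 5/13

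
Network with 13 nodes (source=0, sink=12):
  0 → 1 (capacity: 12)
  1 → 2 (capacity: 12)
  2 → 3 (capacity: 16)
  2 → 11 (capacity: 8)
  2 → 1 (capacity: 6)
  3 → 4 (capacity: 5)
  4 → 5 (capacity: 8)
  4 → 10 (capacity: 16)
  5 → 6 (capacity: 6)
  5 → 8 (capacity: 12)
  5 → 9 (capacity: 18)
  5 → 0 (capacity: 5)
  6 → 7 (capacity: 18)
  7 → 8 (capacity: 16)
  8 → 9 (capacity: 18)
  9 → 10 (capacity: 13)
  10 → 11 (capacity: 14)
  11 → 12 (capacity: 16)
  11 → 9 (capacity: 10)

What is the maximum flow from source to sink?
Maximum flow = 12

Max flow: 12

Flow assignment:
  0 → 1: 12/12
  1 → 2: 12/12
  2 → 3: 4/16
  2 → 11: 8/8
  3 → 4: 4/5
  4 → 10: 4/16
  10 → 11: 4/14
  11 → 12: 12/16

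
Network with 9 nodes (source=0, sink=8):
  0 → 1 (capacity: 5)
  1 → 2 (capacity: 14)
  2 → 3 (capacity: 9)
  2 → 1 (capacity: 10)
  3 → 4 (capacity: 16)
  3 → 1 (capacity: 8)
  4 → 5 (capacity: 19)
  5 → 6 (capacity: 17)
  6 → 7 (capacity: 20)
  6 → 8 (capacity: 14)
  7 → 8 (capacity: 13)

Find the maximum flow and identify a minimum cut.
Max flow = 5, Min cut edges: (0,1)

Maximum flow: 5
Minimum cut: (0,1)
Partition: S = [0], T = [1, 2, 3, 4, 5, 6, 7, 8]

Max-flow min-cut theorem verified: both equal 5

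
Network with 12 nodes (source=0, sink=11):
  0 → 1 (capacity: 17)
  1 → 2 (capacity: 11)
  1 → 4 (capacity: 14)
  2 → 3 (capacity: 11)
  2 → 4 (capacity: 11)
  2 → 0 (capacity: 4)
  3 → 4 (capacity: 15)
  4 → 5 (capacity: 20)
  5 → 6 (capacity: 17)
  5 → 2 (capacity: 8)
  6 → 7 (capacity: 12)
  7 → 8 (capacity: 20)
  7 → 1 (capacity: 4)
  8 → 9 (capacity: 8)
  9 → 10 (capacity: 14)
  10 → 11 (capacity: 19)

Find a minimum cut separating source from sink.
Min cut value = 8, edges: (8,9)

Min cut value: 8
Partition: S = [0, 1, 2, 3, 4, 5, 6, 7, 8], T = [9, 10, 11]
Cut edges: (8,9)

By max-flow min-cut theorem, max flow = min cut = 8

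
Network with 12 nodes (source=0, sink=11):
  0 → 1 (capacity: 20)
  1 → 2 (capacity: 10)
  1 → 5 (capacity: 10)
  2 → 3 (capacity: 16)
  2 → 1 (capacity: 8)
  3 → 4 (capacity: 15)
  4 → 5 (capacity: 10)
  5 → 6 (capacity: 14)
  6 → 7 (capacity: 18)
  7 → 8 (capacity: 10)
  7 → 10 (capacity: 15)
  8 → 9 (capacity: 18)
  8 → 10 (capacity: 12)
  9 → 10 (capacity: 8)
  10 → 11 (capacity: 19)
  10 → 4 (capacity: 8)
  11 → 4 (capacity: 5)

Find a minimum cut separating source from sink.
Min cut value = 14, edges: (5,6)

Min cut value: 14
Partition: S = [0, 1, 2, 3, 4, 5], T = [6, 7, 8, 9, 10, 11]
Cut edges: (5,6)

By max-flow min-cut theorem, max flow = min cut = 14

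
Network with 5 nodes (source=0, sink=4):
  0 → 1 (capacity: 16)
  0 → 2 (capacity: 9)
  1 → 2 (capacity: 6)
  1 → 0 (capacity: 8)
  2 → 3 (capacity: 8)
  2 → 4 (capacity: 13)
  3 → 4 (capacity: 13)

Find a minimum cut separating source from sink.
Min cut value = 15, edges: (0,2), (1,2)

Min cut value: 15
Partition: S = [0, 1], T = [2, 3, 4]
Cut edges: (0,2), (1,2)

By max-flow min-cut theorem, max flow = min cut = 15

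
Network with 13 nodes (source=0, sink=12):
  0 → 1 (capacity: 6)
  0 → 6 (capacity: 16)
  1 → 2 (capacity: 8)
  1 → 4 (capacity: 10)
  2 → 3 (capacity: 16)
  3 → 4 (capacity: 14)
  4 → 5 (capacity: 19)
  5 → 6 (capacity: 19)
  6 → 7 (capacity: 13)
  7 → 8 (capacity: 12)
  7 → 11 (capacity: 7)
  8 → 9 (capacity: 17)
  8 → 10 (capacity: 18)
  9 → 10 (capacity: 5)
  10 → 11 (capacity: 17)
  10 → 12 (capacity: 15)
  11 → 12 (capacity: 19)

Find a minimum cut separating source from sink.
Min cut value = 13, edges: (6,7)

Min cut value: 13
Partition: S = [0, 1, 2, 3, 4, 5, 6], T = [7, 8, 9, 10, 11, 12]
Cut edges: (6,7)

By max-flow min-cut theorem, max flow = min cut = 13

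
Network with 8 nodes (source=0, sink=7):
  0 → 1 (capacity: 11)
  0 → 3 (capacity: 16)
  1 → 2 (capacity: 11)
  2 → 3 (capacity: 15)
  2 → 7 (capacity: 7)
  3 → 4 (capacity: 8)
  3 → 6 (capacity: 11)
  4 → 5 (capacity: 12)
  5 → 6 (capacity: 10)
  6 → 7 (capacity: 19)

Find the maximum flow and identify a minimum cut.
Max flow = 26, Min cut edges: (2,7), (6,7)

Maximum flow: 26
Minimum cut: (2,7), (6,7)
Partition: S = [0, 1, 2, 3, 4, 5, 6], T = [7]

Max-flow min-cut theorem verified: both equal 26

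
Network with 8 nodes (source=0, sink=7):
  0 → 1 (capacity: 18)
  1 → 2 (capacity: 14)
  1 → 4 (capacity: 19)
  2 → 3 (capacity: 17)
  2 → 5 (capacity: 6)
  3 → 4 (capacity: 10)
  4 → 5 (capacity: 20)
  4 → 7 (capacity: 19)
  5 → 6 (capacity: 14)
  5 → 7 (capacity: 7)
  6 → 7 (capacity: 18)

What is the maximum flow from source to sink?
Maximum flow = 18

Max flow: 18

Flow assignment:
  0 → 1: 18/18
  1 → 4: 18/19
  4 → 7: 18/19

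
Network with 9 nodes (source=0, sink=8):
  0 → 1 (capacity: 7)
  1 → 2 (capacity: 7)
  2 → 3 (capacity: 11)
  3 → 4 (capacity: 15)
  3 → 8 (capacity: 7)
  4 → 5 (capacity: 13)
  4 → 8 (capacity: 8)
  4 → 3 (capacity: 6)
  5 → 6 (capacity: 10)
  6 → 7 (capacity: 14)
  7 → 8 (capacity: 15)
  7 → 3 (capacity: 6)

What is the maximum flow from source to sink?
Maximum flow = 7

Max flow: 7

Flow assignment:
  0 → 1: 7/7
  1 → 2: 7/7
  2 → 3: 7/11
  3 → 8: 7/7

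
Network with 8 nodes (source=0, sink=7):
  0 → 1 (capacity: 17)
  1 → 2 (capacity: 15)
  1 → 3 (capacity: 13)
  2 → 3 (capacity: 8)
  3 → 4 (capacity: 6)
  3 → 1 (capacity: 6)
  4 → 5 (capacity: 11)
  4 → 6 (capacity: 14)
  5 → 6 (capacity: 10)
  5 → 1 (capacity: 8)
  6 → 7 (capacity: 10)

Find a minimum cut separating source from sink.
Min cut value = 6, edges: (3,4)

Min cut value: 6
Partition: S = [0, 1, 2, 3], T = [4, 5, 6, 7]
Cut edges: (3,4)

By max-flow min-cut theorem, max flow = min cut = 6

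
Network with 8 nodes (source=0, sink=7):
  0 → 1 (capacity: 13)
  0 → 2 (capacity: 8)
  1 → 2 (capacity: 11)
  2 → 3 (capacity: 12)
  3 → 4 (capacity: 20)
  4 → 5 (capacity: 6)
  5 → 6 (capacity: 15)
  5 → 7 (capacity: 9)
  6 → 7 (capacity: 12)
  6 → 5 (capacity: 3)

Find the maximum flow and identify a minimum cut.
Max flow = 6, Min cut edges: (4,5)

Maximum flow: 6
Minimum cut: (4,5)
Partition: S = [0, 1, 2, 3, 4], T = [5, 6, 7]

Max-flow min-cut theorem verified: both equal 6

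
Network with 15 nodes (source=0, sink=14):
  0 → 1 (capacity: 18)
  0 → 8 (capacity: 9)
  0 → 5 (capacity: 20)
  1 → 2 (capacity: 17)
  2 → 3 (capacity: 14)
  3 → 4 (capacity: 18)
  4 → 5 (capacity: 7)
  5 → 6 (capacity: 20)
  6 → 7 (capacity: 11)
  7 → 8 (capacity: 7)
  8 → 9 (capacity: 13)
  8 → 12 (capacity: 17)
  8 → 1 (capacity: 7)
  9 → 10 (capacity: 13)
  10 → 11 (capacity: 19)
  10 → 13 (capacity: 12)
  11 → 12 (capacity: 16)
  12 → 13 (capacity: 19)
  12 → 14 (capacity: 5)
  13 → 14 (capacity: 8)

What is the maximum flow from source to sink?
Maximum flow = 13

Max flow: 13

Flow assignment:
  0 → 1: 7/18
  0 → 8: 6/9
  1 → 2: 7/17
  2 → 3: 7/14
  3 → 4: 7/18
  4 → 5: 7/7
  5 → 6: 7/20
  6 → 7: 7/11
  7 → 8: 7/7
  8 → 12: 13/17
  12 → 13: 8/19
  12 → 14: 5/5
  13 → 14: 8/8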